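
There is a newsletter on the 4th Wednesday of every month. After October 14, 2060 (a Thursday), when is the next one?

October 27, 2060

October 2060 starts on a Friday; its first Wednesday is the 6th, so the 4th Wednesday is the 27th — October 27, 2060.
October 27, 2060 is after October 14, 2060, so that is the next one.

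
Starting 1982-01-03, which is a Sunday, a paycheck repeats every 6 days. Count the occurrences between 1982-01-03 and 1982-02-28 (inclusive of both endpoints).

Occurrences land 6·i days after 1982-01-03 for i = 0, 1, 2, …
The window opens on the start date, so the first occurrence inside is #1 on 1982-01-03.
1982-02-28 is 56 days after the start; 56 ÷ 6 = 9 remainder 2. Last occurrence in the window: #10 on 1982-02-26.
Occurrences #1 through #10: 10 in total.

10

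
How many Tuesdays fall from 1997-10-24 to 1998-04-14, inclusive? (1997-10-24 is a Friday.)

25

1997-10-24 is a Friday; the first Tuesday on or after it is 1997-10-28 (4 days later).
From 1997-10-28 to 1998-04-14: 3 + 30 + 31 + 31 + 28 + 31 + 14 = 168 days (rest of October, November, December, January, February, March, April).
168 ÷ 7 = 24 full weeks with remainder 0, so 24 more Tuesdays after the first → 25.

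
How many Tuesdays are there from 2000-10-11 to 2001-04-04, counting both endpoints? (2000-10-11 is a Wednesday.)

2000-10-11 is a Wednesday; the first Tuesday on or after it is 2000-10-17 (6 days later).
From 2000-10-17 to 2001-04-04: 14 + 30 + 31 + 31 + 28 + 31 + 4 = 169 days (rest of October, November, December, January, February, March, April).
169 ÷ 7 = 24 full weeks with remainder 1, so 24 more Tuesdays after the first → 25.

25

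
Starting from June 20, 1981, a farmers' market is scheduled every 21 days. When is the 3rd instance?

The 3rd occurrence is 2 intervals after the first: 2 × 21 = 42 days after June 20, 1981.
June has 30 days — 10 days to the end of June leaves 32.
July has 31 days (1 left).
1 day into August → August 1, 1981.

August 1, 1981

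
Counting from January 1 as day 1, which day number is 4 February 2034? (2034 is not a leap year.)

35

Days in months before February: 31 = 31.
Plus 4 days into February → day 35.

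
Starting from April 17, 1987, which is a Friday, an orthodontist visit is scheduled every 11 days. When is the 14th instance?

The 14th occurrence is 13 intervals after the first: 13 × 11 = 143 days after April 17, 1987.
April has 30 days — 13 days to the end of April leaves 130.
May has 31 days (99 left).
June has 30 days (69 left).
July has 31 days (38 left).
August has 31 days (7 left).
7 days into September → September 7, 1987.

September 7, 1987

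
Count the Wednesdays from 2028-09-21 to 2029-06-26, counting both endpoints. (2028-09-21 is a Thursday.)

39

2028-09-21 is a Thursday; the first Wednesday on or after it is 2028-09-27 (6 days later).
From 2028-09-27 to 2029-06-26: 3 + 31 + 30 + 31 + 31 + 28 + 31 + 30 + 31 + 26 = 272 days (rest of September, October, November, December, January, February, March, April, May, June).
272 ÷ 7 = 38 full weeks with remainder 6, so 38 more Wednesdays after the first → 39.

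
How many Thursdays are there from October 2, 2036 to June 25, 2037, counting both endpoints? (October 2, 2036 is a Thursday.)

39

October 2, 2036 is a Thursday; the first Thursday on or after it is October 2, 2036.
From October 2, 2036 to June 25, 2037: 29 + 30 + 31 + 31 + 28 + 31 + 30 + 31 + 25 = 266 days (rest of October, November, December, January, February, March, April, May, June).
266 ÷ 7 = 38 full weeks with remainder 0, so 38 more Thursdays after the first → 39.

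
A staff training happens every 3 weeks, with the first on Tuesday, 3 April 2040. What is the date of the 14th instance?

The 14th occurrence is 13 intervals after the first: 13 × 21 = 273 days after 3 April 2040.
April has 30 days — 27 days to the end of April leaves 246.
May has 31 days (215 left).
June has 30 days (185 left).
July has 31 days (154 left).
August has 31 days (123 left).
September has 30 days (93 left).
October has 31 days (62 left).
November has 30 days (32 left).
December has 31 days (1 left).
1 day into January → 1 January 2041.

1 January 2041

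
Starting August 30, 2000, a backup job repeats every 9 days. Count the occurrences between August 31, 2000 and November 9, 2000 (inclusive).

7

Occurrences land 9·i days after August 30, 2000 for i = 0, 1, 2, …
August 31, 2000 is 1 day after the start; 1 ÷ 9 = 0 remainder 1; since the remainder is 1, round up to i = 1. First occurrence in the window: #2 on September 8, 2000 (1×9 = 9 days in).
November 9, 2000 is 71 days after the start; 71 ÷ 9 = 7 remainder 8. Last occurrence in the window: #8 on November 1, 2000.
Occurrences #2 through #8: 7 in total.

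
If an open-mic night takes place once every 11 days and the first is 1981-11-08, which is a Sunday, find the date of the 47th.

The 47th occurrence is 46 intervals after the first: 46 × 11 = 506 days after 1981-11-08.
November has 30 days — 22 days to the end of November leaves 484.
From end of November to end of 1981 is 31 days (453 left).
1982 has 365 days (88 left).
January has 31 days (57 left).
February has 28 days (29 left).
29 days into March → 1983-03-29.

1983-03-29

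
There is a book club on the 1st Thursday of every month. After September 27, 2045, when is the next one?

October 5, 2045

September 2045 starts on a Friday, so its 1st Thursday is September 7, 2045 (6 days in).
That is not after September 27, 2045, so look at October 2045.
October 2045 starts on a Sunday, so its 1st Thursday is October 5, 2045 (4 days in).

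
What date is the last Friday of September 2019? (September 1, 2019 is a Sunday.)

September 2019 begins on a Sunday, so the first Friday is September 6 (5 days later).
September 2019 has 30 days. Adding weeks: 6, 13, 20, 27 — the last one ≤ 30 is the 27th.

2019-09-27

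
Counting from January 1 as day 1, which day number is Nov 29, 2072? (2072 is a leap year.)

334

Days in months before Nov: 31 + 29 + 31 + 30 + 31 + 30 + 31 + 31 + 30 + 31 = 305.
Plus 29 days into Nov → day 334.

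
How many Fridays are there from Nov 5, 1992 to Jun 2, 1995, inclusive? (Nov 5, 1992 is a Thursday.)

Nov 5, 1992 is a Thursday; the first Friday on or after it is Nov 6, 1992 (1 day later).
From Nov 6, 1992 to Jun 2, 1995: 55 + 365 + 365 + 153 = 938 days (rest of 1992, 1993, 1994, to Jun 2, 1995 in 1995).
938 ÷ 7 = 134 full weeks with remainder 0, so 134 more Fridays after the first → 135.

135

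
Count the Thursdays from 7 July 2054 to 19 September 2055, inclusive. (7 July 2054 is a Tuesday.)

63

7 July 2054 is a Tuesday; the first Thursday on or after it is 9 July 2054 (2 days later).
From 9 July 2054 to 19 September 2055: 175 + 262 = 437 days (rest of 2054, to 19 September 2055 in 2055).
437 ÷ 7 = 62 full weeks with remainder 3, so 62 more Thursdays after the first → 63.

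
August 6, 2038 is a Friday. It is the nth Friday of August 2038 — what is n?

Day 6 falls in week ⌈6/7⌉ of the month.
Days 1–7 hold the 1st Friday, 8–14 the 2nd, 15–21 the 3rd, 22–28 the 4th, 29–31 the 5th.
6 is in the range for the 1st.

1st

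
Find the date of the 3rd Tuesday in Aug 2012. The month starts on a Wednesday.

Aug 21, 2012

Aug 2012 begins on a Wednesday, so the first Tuesday is Aug 7 (6 days later).
The 3rd Tuesday is 2 weeks later: 7 + 14 = 21.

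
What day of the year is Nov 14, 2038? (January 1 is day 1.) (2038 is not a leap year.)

Days in months before Nov: 31 + 28 + 31 + 30 + 31 + 30 + 31 + 31 + 30 + 31 = 304.
Plus 14 days into Nov → day 318.

318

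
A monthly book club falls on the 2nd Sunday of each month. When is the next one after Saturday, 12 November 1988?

November 1988 starts on a Tuesday; its first Sunday is the 6th, so the 2nd Sunday is the 13th — 13 November 1988.
13 November 1988 is after 12 November 1988, so that is the next one.

13 November 1988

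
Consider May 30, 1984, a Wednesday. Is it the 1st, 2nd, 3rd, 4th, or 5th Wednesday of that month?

Day 30 falls in week ⌈30/7⌉ of the month.
Days 1–7 hold the 1st Wednesday, 8–14 the 2nd, 15–21 the 3rd, 22–28 the 4th, 29–31 the 5th.
30 is in the range for the 5th.

5th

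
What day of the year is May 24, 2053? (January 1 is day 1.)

144

Days in months before May: 31 + 28 + 31 + 30 = 120.
Plus 24 days into May → day 144.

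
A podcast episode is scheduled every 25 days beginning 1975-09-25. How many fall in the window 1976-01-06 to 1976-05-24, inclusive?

5

Occurrences land 25·i days after 1975-09-25 for i = 0, 1, 2, …
1976-01-06 is 103 days after the start; 103 ÷ 25 = 4 remainder 3; since the remainder is 3, round up to i = 5. First occurrence in the window: #6 on 1976-01-28 (5×25 = 125 days in).
1976-05-24 is 242 days after the start; 242 ÷ 25 = 9 remainder 17. Last occurrence in the window: #10 on 1976-05-07.
Occurrences #6 through #10: 5 in total.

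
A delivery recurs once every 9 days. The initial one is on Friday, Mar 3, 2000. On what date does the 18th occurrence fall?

The 18th occurrence is 17 intervals after the first: 17 × 9 = 153 days after Mar 3, 2000.
Mar has 31 days — 28 days to the end of Mar leaves 125.
Apr has 30 days (95 left).
May has 31 days (64 left).
Jun has 30 days (34 left).
Jul has 31 days (3 left).
3 days into Aug → Aug 3, 2000.

Aug 3, 2000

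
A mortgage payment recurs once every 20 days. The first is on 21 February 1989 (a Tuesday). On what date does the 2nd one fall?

13 March 1989

The 2nd occurrence is 1 interval after the first: 1 × 20 = 20 days after 21 February 1989.
February has 28 days — 7 days to the end of February leaves 13.
13 days into March → 13 March 1989.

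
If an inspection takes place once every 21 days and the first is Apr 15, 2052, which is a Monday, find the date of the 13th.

Dec 23, 2052

The 13th occurrence is 12 intervals after the first: 12 × 21 = 252 days after Apr 15, 2052.
Apr has 30 days — 15 days to the end of Apr leaves 237.
May has 31 days (206 left).
Jun has 30 days (176 left).
Jul has 31 days (145 left).
Aug has 31 days (114 left).
Sep has 30 days (84 left).
Oct has 31 days (53 left).
Nov has 30 days (23 left).
23 days into Dec → Dec 23, 2052.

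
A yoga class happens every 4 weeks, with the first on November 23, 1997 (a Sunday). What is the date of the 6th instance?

April 12, 1998

The 6th occurrence is 5 intervals after the first: 5 × 28 = 140 days after November 23, 1997.
November has 30 days — 7 days to the end of November leaves 133.
December has 31 days (102 left).
January has 31 days (71 left).
February has 28 days (43 left).
March has 31 days (12 left).
12 days into April → April 12, 1998.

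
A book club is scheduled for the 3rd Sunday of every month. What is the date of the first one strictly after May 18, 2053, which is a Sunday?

May 2053 starts on a Thursday; its first Sunday is the 4th, so the 3rd Sunday is the 18th — May 18, 2053.
That is not after May 18, 2053, so look at June 2053.
June 2053 starts on a Sunday; its first Sunday is the 1st, so the 3rd Sunday is the 15th — June 15, 2053.

June 15, 2053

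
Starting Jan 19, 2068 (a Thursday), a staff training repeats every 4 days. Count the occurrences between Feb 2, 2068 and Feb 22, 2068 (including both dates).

Occurrences land 4·i days after Jan 19, 2068 for i = 0, 1, 2, …
Feb 2, 2068 is 14 days after the start; 14 ÷ 4 = 3 remainder 2; since the remainder is 2, round up to i = 4. First occurrence in the window: #5 on Feb 4, 2068 (4×4 = 16 days in).
Feb 22, 2068 is 34 days after the start; 34 ÷ 4 = 8 remainder 2. Last occurrence in the window: #9 on Feb 20, 2068.
Occurrences #5 through #9: 5 in total.

5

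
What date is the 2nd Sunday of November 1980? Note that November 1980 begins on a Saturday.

1980-11-09

November 1980 begins on a Saturday, so the first Sunday is November 2 (1 day later).
The 2nd Sunday is 1 weeks later: 2 + 7 = 9.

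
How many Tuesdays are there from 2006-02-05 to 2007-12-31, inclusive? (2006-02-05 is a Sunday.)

2006-02-05 is a Sunday; the first Tuesday on or after it is 2006-02-07 (2 days later).
From 2006-02-07 to 2007-12-31: 327 + 365 = 692 days (rest of 2006, to 2007-12-31 in 2007).
692 ÷ 7 = 98 full weeks with remainder 6, so 98 more Tuesdays after the first → 99.

99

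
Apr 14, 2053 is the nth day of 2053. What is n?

Days in months before Apr: 31 + 28 + 31 = 90.
Plus 14 days into Apr → day 104.

104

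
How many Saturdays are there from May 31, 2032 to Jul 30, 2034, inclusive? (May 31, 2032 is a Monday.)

113

May 31, 2032 is a Monday; the first Saturday on or after it is Jun 5, 2032 (5 days later).
From Jun 5, 2032 to Jul 30, 2034: 209 + 365 + 211 = 785 days (rest of 2032, 2033, to Jul 30, 2034 in 2034).
785 ÷ 7 = 112 full weeks with remainder 1, so 112 more Saturdays after the first → 113.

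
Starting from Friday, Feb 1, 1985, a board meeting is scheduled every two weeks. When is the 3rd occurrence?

The 3rd occurrence is 2 intervals after the first: 2 × 14 = 28 days after Feb 1, 1985.
Feb has 28 days — 27 days to the end of Feb leaves 1.
1 day into Mar → Mar 1, 1985.

Mar 1, 1985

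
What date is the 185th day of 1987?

4 July 1987

January has 31 days (185 − 31 = 154 remain).
February has 28 days (154 − 28 = 126 remain).
March has 31 days (126 − 31 = 95 remain).
April has 30 days (95 − 30 = 65 remain).
May has 31 days (65 − 31 = 34 remain).
June has 30 days (34 − 30 = 4 remain).
4 into July → July 4.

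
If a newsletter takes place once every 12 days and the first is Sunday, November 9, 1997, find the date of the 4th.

December 15, 1997

The 4th occurrence is 3 intervals after the first: 3 × 12 = 36 days after November 9, 1997.
November has 30 days — 21 days to the end of November leaves 15.
15 days into December → December 15, 1997.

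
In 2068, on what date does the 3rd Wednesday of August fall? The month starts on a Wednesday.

August 2068 begins on a Wednesday, so the first Wednesday is August 1.
The 3rd Wednesday is 2 weeks later: 1 + 14 = 15.

2068-08-15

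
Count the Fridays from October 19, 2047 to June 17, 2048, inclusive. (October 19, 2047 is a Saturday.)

October 19, 2047 is a Saturday; the first Friday on or after it is October 25, 2047 (6 days later).
From October 25, 2047 to June 17, 2048: 6 + 30 + 31 + 31 + 29 + 31 + 30 + 31 + 17 = 236 days (rest of October, November, December, January, February, March, April, May, June).
236 ÷ 7 = 33 full weeks with remainder 5, so 33 more Fridays after the first → 34.

34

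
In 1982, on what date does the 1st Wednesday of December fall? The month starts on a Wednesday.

December 1, 1982

December 1982 begins on a Wednesday, so the first Wednesday is December 1.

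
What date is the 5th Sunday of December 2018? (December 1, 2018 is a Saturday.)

December 2018 begins on a Saturday, so the first Sunday is December 2 (1 day later).
The 5th Sunday is 4 weeks later: 2 + 28 = 30.

30 December 2018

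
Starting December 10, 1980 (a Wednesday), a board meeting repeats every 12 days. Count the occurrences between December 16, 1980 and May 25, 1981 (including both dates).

Occurrences land 12·i days after December 10, 1980 for i = 0, 1, 2, …
December 16, 1980 is 6 days after the start; 6 ÷ 12 = 0 remainder 6; since the remainder is 6, round up to i = 1. First occurrence in the window: #2 on December 22, 1980 (1×12 = 12 days in).
May 25, 1981 is 166 days after the start; 166 ÷ 12 = 13 remainder 10. Last occurrence in the window: #14 on May 15, 1981.
Occurrences #2 through #14: 13 in total.

13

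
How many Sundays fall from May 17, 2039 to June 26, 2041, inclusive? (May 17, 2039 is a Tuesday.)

May 17, 2039 is a Tuesday; the first Sunday on or after it is May 22, 2039 (5 days later).
From May 22, 2039 to June 26, 2041: 223 + 366 + 177 = 766 days (rest of 2039, 2040, to June 26, 2041 in 2041).
766 ÷ 7 = 109 full weeks with remainder 3, so 109 more Sundays after the first → 110.

110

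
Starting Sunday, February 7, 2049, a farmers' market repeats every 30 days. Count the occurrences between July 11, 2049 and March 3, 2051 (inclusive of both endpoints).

Occurrences land 30·i days after February 7, 2049 for i = 0, 1, 2, …
July 11, 2049 is 154 days after the start; 154 ÷ 30 = 5 remainder 4; since the remainder is 4, round up to i = 6. First occurrence in the window: #7 on August 6, 2049 (6×30 = 180 days in).
March 3, 2051 is 754 days after the start; 754 ÷ 30 = 25 remainder 4. Last occurrence in the window: #26 on February 27, 2051.
Occurrences #7 through #26: 20 in total.

20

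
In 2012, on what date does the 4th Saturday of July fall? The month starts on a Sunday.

2012-07-28

July 2012 begins on a Sunday, so the first Saturday is July 7 (6 days later).
The 4th Saturday is 3 weeks later: 7 + 21 = 28.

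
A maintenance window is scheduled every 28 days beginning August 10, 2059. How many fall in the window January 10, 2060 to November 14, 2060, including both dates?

Occurrences land 28·i days after August 10, 2059 for i = 0, 1, 2, …
January 10, 2060 is 153 days after the start; 153 ÷ 28 = 5 remainder 13; since the remainder is 13, round up to i = 6. First occurrence in the window: #7 on January 25, 2060 (6×28 = 168 days in).
November 14, 2060 is 462 days after the start; 462 ÷ 28 = 16 remainder 14. Last occurrence in the window: #17 on October 31, 2060.
Occurrences #7 through #17: 11 in total.

11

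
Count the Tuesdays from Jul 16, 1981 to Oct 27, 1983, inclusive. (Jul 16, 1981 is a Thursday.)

119

Jul 16, 1981 is a Thursday; the first Tuesday on or after it is Jul 21, 1981 (5 days later).
From Jul 21, 1981 to Oct 27, 1983: 163 + 365 + 300 = 828 days (rest of 1981, 1982, to Oct 27, 1983 in 1983).
828 ÷ 7 = 118 full weeks with remainder 2, so 118 more Tuesdays after the first → 119.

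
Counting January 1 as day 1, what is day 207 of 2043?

Jan has 31 days (207 − 31 = 176 remain).
Feb has 28 days (176 − 28 = 148 remain).
Mar has 31 days (148 − 31 = 117 remain).
Apr has 30 days (117 − 30 = 87 remain).
May has 31 days (87 − 31 = 56 remain).
Jun has 30 days (56 − 30 = 26 remain).
26 into Jul → Jul 26.

Jul 26, 2043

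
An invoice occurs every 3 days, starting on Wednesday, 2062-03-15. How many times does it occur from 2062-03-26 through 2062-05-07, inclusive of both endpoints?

14

Occurrences land 3·i days after 2062-03-15 for i = 0, 1, 2, …
2062-03-26 is 11 days after the start; 11 ÷ 3 = 3 remainder 2; since the remainder is 2, round up to i = 4. First occurrence in the window: #5 on 2062-03-27 (4×3 = 12 days in).
2062-05-07 is 53 days after the start; 53 ÷ 3 = 17 remainder 2. Last occurrence in the window: #18 on 2062-05-05.
Occurrences #5 through #18: 14 in total.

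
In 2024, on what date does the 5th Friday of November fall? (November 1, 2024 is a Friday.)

2024-11-29

November 2024 begins on a Friday, so the first Friday is November 1.
The 5th Friday is 4 weeks later: 1 + 28 = 29.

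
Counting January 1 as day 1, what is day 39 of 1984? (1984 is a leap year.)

1984-02-08

January has 31 days (39 − 31 = 8 remain).
8 into February → February 8.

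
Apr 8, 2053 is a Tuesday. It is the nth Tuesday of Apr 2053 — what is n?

Day 8 falls in week ⌈8/7⌉ of the month.
Days 1–7 hold the 1st Tuesday, 8–14 the 2nd, 15–21 the 3rd, 22–28 the 4th, 29–31 the 5th.
8 is in the range for the 2nd.

2nd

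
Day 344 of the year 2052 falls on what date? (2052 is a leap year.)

January has 31 days (344 − 31 = 313 remain).
February has 29 days (313 − 29 = 284 remain).
March has 31 days (284 − 31 = 253 remain).
April has 30 days (253 − 30 = 223 remain).
May has 31 days (223 − 31 = 192 remain).
June has 30 days (192 − 30 = 162 remain).
July has 31 days (162 − 31 = 131 remain).
August has 31 days (131 − 31 = 100 remain).
September has 30 days (100 − 30 = 70 remain).
October has 31 days (70 − 31 = 39 remain).
November has 30 days (39 − 30 = 9 remain).
9 into December → December 9.

9 December 2052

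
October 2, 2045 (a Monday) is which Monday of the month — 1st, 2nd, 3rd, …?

1st

Day 2 falls in week ⌈2/7⌉ of the month.
Days 1–7 hold the 1st Monday, 8–14 the 2nd, 15–21 the 3rd, 22–28 the 4th, 29–31 the 5th.
2 is in the range for the 1st.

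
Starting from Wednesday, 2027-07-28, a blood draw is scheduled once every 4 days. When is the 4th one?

The 4th occurrence is 3 intervals after the first: 3 × 4 = 12 days after 2027-07-28.
July has 31 days — 3 days to the end of July leaves 9.
9 days into August → 2027-08-09.

2027-08-09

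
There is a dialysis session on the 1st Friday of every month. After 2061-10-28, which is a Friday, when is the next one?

2061-11-04

October 2061 starts on a Saturday, so its 1st Friday is 2061-10-07 (6 days in).
That is not after 2061-10-28, so look at November 2061.
November 2061 starts on a Tuesday, so its 1st Friday is 2061-11-04 (3 days in).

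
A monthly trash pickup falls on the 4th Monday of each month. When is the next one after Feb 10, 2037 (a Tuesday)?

Feb 23, 2037

Feb 2037 starts on a Sunday; its first Monday is the 2nd, so the 4th Monday is the 23rd — Feb 23, 2037.
Feb 23, 2037 is after Feb 10, 2037, so that is the next one.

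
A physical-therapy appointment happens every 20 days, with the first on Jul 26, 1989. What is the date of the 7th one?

The 7th occurrence is 6 intervals after the first: 6 × 20 = 120 days after Jul 26, 1989.
Jul has 31 days — 5 days to the end of Jul leaves 115.
Aug has 31 days (84 left).
Sep has 30 days (54 left).
Oct has 31 days (23 left).
23 days into Nov → Nov 23, 1989.

Nov 23, 1989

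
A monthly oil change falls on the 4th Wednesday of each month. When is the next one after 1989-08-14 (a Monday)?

August 1989 starts on a Tuesday; its first Wednesday is the 2nd, so the 4th Wednesday is the 23rd — 1989-08-23.
1989-08-23 is after 1989-08-14, so that is the next one.

1989-08-23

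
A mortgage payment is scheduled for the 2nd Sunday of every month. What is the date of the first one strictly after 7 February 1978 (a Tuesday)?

12 February 1978

February 1978 starts on a Wednesday; its first Sunday is the 5th, so the 2nd Sunday is the 12th — 12 February 1978.
12 February 1978 is after 7 February 1978, so that is the next one.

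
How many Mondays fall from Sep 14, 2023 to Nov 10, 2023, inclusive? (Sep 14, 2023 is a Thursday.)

8

Sep 14, 2023 is a Thursday; the first Monday on or after it is Sep 18, 2023 (4 days later).
From Sep 18, 2023 to Nov 10, 2023: 12 + 31 + 10 = 53 days (rest of Sep, Oct, Nov).
53 ÷ 7 = 7 full weeks with remainder 4, so 7 more Mondays after the first → 8.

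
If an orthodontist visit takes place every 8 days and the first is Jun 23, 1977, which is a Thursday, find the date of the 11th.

Sep 11, 1977

The 11th occurrence is 10 intervals after the first: 10 × 8 = 80 days after Jun 23, 1977.
Jun has 30 days — 7 days to the end of Jun leaves 73.
Jul has 31 days (42 left).
Aug has 31 days (11 left).
11 days into Sep → Sep 11, 1977.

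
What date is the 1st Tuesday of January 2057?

January 2057 begins on a Monday, so the first Tuesday is January 2 (1 day later).

2057-01-02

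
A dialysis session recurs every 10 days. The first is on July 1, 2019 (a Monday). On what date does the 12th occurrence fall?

The 12th occurrence is 11 intervals after the first: 11 × 10 = 110 days after July 1, 2019.
July has 31 days — 30 days to the end of July leaves 80.
August has 31 days (49 left).
September has 30 days (19 left).
19 days into October → October 19, 2019.

October 19, 2019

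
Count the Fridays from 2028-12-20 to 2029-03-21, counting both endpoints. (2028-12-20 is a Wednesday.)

13

2028-12-20 is a Wednesday; the first Friday on or after it is 2028-12-22 (2 days later).
From 2028-12-22 to 2029-03-21: 9 + 31 + 28 + 21 = 89 days (rest of December, January, February, March).
89 ÷ 7 = 12 full weeks with remainder 5, so 12 more Fridays after the first → 13.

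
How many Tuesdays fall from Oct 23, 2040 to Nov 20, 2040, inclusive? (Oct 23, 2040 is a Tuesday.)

Oct 23, 2040 is a Tuesday; the first Tuesday on or after it is Oct 23, 2040.
From Oct 23, 2040 to Nov 20, 2040: 8 + 20 = 28 days (rest of Oct, Nov).
28 ÷ 7 = 4 full weeks with remainder 0, so 4 more Tuesdays after the first → 5.

5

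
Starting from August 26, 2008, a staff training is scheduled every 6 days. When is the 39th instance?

The 39th occurrence is 38 intervals after the first: 38 × 6 = 228 days after August 26, 2008.
August has 31 days — 5 days to the end of August leaves 223.
September has 30 days (193 left).
October has 31 days (162 left).
November has 30 days (132 left).
December has 31 days (101 left).
January has 31 days (70 left).
February has 28 days (42 left).
March has 31 days (11 left).
11 days into April → April 11, 2009.

April 11, 2009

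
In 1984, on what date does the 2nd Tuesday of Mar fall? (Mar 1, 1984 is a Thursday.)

Mar 1984 begins on a Thursday, so the first Tuesday is Mar 6 (5 days later).
The 2nd Tuesday is 1 weeks later: 6 + 7 = 13.

Mar 13, 1984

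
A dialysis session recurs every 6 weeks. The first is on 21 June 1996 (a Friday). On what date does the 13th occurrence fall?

The 13th occurrence is 12 intervals after the first: 12 × 42 = 504 days after 21 June 1996.
June has 30 days — 9 days to the end of June leaves 495.
From end of June to end of 1996 is 184 days (311 left).
January has 31 days (280 left).
February has 28 days (252 left).
March has 31 days (221 left).
April has 30 days (191 left).
May has 31 days (160 left).
June has 30 days (130 left).
July has 31 days (99 left).
August has 31 days (68 left).
September has 30 days (38 left).
October has 31 days (7 left).
7 days into November → 7 November 1997.

7 November 1997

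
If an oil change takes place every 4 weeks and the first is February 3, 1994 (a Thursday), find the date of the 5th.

May 26, 1994

The 5th occurrence is 4 intervals after the first: 4 × 28 = 112 days after February 3, 1994.
February has 28 days — 25 days to the end of February leaves 87.
March has 31 days (56 left).
April has 30 days (26 left).
26 days into May → May 26, 1994.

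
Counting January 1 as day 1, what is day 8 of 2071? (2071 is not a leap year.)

8 into January → January 8.

2071-01-08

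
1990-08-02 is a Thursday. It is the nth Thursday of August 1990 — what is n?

1st

Day 2 falls in week ⌈2/7⌉ of the month.
Days 1–7 hold the 1st Thursday, 8–14 the 2nd, 15–21 the 3rd, 22–28 the 4th, 29–31 the 5th.
2 is in the range for the 1st.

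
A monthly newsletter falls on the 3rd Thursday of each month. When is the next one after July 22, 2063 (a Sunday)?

August 16, 2063

July 2063 starts on a Sunday; its first Thursday is the 5th, so the 3rd Thursday is the 19th — July 19, 2063.
That is not after July 22, 2063, so look at August 2063.
August 2063 starts on a Wednesday; its first Thursday is the 2nd, so the 3rd Thursday is the 16th — August 16, 2063.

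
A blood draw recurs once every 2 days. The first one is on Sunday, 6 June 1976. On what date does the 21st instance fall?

The 21st occurrence is 20 intervals after the first: 20 × 2 = 40 days after 6 June 1976.
June has 30 days — 24 days to the end of June leaves 16.
16 days into July → 16 July 1976.

16 July 1976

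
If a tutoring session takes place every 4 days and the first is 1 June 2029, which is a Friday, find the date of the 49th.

10 December 2029

The 49th occurrence is 48 intervals after the first: 48 × 4 = 192 days after 1 June 2029.
June has 30 days — 29 days to the end of June leaves 163.
July has 31 days (132 left).
August has 31 days (101 left).
September has 30 days (71 left).
October has 31 days (40 left).
November has 30 days (10 left).
10 days into December → 10 December 2029.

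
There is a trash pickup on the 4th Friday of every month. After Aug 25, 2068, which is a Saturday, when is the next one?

Sep 28, 2068

Aug 2068 starts on a Wednesday; its first Friday is the 3rd, so the 4th Friday is the 24th — Aug 24, 2068.
That is not after Aug 25, 2068, so look at Sep 2068.
Sep 2068 starts on a Saturday; its first Friday is the 7th, so the 4th Friday is the 28th — Sep 28, 2068.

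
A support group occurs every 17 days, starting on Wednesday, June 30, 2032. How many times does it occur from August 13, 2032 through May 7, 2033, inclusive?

Occurrences land 17·i days after June 30, 2032 for i = 0, 1, 2, …
August 13, 2032 is 44 days after the start; 44 ÷ 17 = 2 remainder 10; since the remainder is 10, round up to i = 3. First occurrence in the window: #4 on August 20, 2032 (3×17 = 51 days in).
May 7, 2033 is 311 days after the start; 311 ÷ 17 = 18 remainder 5. Last occurrence in the window: #19 on May 2, 2033.
Occurrences #4 through #19: 16 in total.

16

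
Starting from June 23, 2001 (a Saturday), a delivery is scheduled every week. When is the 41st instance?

The 41st occurrence is 40 intervals after the first: 40 × 7 = 280 days after June 23, 2001.
June has 30 days — 7 days to the end of June leaves 273.
July has 31 days (242 left).
August has 31 days (211 left).
September has 30 days (181 left).
October has 31 days (150 left).
November has 30 days (120 left).
December has 31 days (89 left).
January has 31 days (58 left).
February has 28 days (30 left).
30 days into March → March 30, 2002.

March 30, 2002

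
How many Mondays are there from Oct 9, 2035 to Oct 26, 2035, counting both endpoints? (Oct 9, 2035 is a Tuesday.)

Oct 9, 2035 is a Tuesday; the first Monday on or after it is Oct 15, 2035 (6 days later).
From Oct 15, 2035 to Oct 26, 2035 is 26 − 15 = 11 days.
11 ÷ 7 = 1 full weeks with remainder 4, so 1 more Mondays after the first → 2.

2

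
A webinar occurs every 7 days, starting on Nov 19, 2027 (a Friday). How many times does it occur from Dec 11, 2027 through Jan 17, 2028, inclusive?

5

Occurrences land 7·i days after Nov 19, 2027 for i = 0, 1, 2, …
Dec 11, 2027 is 22 days after the start; 22 ÷ 7 = 3 remainder 1; since the remainder is 1, round up to i = 4. First occurrence in the window: #5 on Dec 17, 2027 (4×7 = 28 days in).
Jan 17, 2028 is 59 days after the start; 59 ÷ 7 = 8 remainder 3. Last occurrence in the window: #9 on Jan 14, 2028.
Occurrences #5 through #9: 5 in total.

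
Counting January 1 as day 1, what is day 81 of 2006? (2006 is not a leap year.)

January has 31 days (81 − 31 = 50 remain).
February has 28 days (50 − 28 = 22 remain).
22 into March → March 22.

2006-03-22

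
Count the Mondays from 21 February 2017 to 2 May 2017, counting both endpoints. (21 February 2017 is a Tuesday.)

10

21 February 2017 is a Tuesday; the first Monday on or after it is 27 February 2017 (6 days later).
From 27 February 2017 to 2 May 2017: 1 + 31 + 30 + 2 = 64 days (rest of February, March, April, May).
64 ÷ 7 = 9 full weeks with remainder 1, so 9 more Mondays after the first → 10.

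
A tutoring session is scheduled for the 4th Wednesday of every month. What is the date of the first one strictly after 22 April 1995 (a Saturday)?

26 April 1995

April 1995 starts on a Saturday; its first Wednesday is the 5th, so the 4th Wednesday is the 26th — 26 April 1995.
26 April 1995 is after 22 April 1995, so that is the next one.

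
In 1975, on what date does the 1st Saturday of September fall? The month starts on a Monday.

September 1975 begins on a Monday, so the first Saturday is September 6 (5 days later).

September 6, 1975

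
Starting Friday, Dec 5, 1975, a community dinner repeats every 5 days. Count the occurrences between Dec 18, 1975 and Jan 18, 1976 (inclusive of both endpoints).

6

Occurrences land 5·i days after Dec 5, 1975 for i = 0, 1, 2, …
Dec 18, 1975 is 13 days after the start; 13 ÷ 5 = 2 remainder 3; since the remainder is 3, round up to i = 3. First occurrence in the window: #4 on Dec 20, 1975 (3×5 = 15 days in).
Jan 18, 1976 is 44 days after the start; 44 ÷ 5 = 8 remainder 4. Last occurrence in the window: #9 on Jan 14, 1976.
Occurrences #4 through #9: 6 in total.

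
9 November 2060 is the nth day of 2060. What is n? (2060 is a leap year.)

314

Days in months before November: 31 + 29 + 31 + 30 + 31 + 30 + 31 + 31 + 30 + 31 = 305.
Plus 9 days into November → day 314.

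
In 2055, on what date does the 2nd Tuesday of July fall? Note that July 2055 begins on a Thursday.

July 2055 begins on a Thursday, so the first Tuesday is July 6 (5 days later).
The 2nd Tuesday is 1 weeks later: 6 + 7 = 13.

13 July 2055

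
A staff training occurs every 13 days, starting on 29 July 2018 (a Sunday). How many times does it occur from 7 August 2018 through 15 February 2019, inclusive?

15

Occurrences land 13·i days after 29 July 2018 for i = 0, 1, 2, …
7 August 2018 is 9 days after the start; 9 ÷ 13 = 0 remainder 9; since the remainder is 9, round up to i = 1. First occurrence in the window: #2 on 11 August 2018 (1×13 = 13 days in).
15 February 2019 is 201 days after the start; 201 ÷ 13 = 15 remainder 6. Last occurrence in the window: #16 on 9 February 2019.
Occurrences #2 through #16: 15 in total.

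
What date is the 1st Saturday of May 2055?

The first Saturday of May 2055 is May 1.

1 May 2055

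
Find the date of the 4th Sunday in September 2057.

The first Sunday of September 2057 is September 2.
The 4th Sunday is 3 weeks later: 2 + 21 = 23.

2057-09-23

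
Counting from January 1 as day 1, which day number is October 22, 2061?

295

Days in months before October: 31 + 28 + 31 + 30 + 31 + 30 + 31 + 31 + 30 = 273.
Plus 22 days into October → day 295.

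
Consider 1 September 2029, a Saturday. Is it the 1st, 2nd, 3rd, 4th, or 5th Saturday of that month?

1st

Day 1 falls in week ⌈1/7⌉ of the month.
Days 1–7 hold the 1st Saturday, 8–14 the 2nd, 15–21 the 3rd, 22–28 the 4th, 29–31 the 5th.
1 is in the range for the 1st.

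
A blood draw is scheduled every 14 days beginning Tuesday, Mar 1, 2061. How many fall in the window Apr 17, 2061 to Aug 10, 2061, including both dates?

Occurrences land 14·i days after Mar 1, 2061 for i = 0, 1, 2, …
Apr 17, 2061 is 47 days after the start; 47 ÷ 14 = 3 remainder 5; since the remainder is 5, round up to i = 4. First occurrence in the window: #5 on Apr 26, 2061 (4×14 = 56 days in).
Aug 10, 2061 is 162 days after the start; 162 ÷ 14 = 11 remainder 8. Last occurrence in the window: #12 on Aug 2, 2061.
Occurrences #5 through #12: 8 in total.

8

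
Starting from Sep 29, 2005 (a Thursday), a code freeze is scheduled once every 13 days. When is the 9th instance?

The 9th occurrence is 8 intervals after the first: 8 × 13 = 104 days after Sep 29, 2005.
Sep has 30 days — 1 day to the end of Sep leaves 103.
Oct has 31 days (72 left).
Nov has 30 days (42 left).
Dec has 31 days (11 left).
11 days into Jan → Jan 11, 2006.

Jan 11, 2006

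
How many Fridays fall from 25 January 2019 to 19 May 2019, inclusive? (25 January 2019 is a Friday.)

17

25 January 2019 is a Friday; the first Friday on or after it is 25 January 2019.
From 25 January 2019 to 19 May 2019: 6 + 28 + 31 + 30 + 19 = 114 days (rest of January, February, March, April, May).
114 ÷ 7 = 16 full weeks with remainder 2, so 16 more Fridays after the first → 17.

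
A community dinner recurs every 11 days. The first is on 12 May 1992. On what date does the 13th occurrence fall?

21 September 1992

The 13th occurrence is 12 intervals after the first: 12 × 11 = 132 days after 12 May 1992.
May has 31 days — 19 days to the end of May leaves 113.
June has 30 days (83 left).
July has 31 days (52 left).
August has 31 days (21 left).
21 days into September → 21 September 1992.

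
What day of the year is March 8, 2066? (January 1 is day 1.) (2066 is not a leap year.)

Days in months before March: 31 + 28 = 59.
Plus 8 days into March → day 67.

67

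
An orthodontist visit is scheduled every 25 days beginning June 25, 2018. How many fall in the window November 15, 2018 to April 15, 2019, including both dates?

Occurrences land 25·i days after June 25, 2018 for i = 0, 1, 2, …
November 15, 2018 is 143 days after the start; 143 ÷ 25 = 5 remainder 18; since the remainder is 18, round up to i = 6. First occurrence in the window: #7 on November 22, 2018 (6×25 = 150 days in).
April 15, 2019 is 294 days after the start; 294 ÷ 25 = 11 remainder 19. Last occurrence in the window: #12 on March 27, 2019.
Occurrences #7 through #12: 6 in total.

6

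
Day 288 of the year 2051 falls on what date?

15 October 2051

January has 31 days (288 − 31 = 257 remain).
February has 28 days (257 − 28 = 229 remain).
March has 31 days (229 − 31 = 198 remain).
April has 30 days (198 − 30 = 168 remain).
May has 31 days (168 − 31 = 137 remain).
June has 30 days (137 − 30 = 107 remain).
July has 31 days (107 − 31 = 76 remain).
August has 31 days (76 − 31 = 45 remain).
September has 30 days (45 − 30 = 15 remain).
15 into October → October 15.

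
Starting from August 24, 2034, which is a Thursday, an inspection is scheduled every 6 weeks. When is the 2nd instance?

The 2nd occurrence is 1 interval after the first: 1 × 42 = 42 days after August 24, 2034.
August has 31 days — 7 days to the end of August leaves 35.
September has 30 days (5 left).
5 days into October → October 5, 2034.

October 5, 2034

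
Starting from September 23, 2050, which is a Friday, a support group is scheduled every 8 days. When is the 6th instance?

November 2, 2050

The 6th occurrence is 5 intervals after the first: 5 × 8 = 40 days after September 23, 2050.
September has 30 days — 7 days to the end of September leaves 33.
October has 31 days (2 left).
2 days into November → November 2, 2050.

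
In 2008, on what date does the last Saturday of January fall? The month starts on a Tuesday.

January 26, 2008

January 2008 begins on a Tuesday, so the first Saturday is January 5 (4 days later).
January 2008 has 31 days. Adding weeks: 5, 12, 19, 26 — the last one ≤ 31 is the 26th.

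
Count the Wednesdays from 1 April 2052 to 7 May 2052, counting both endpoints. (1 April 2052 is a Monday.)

1 April 2052 is a Monday; the first Wednesday on or after it is 3 April 2052 (2 days later).
From 3 April 2052 to 7 May 2052: 27 + 7 = 34 days (rest of April, May).
34 ÷ 7 = 4 full weeks with remainder 6, so 4 more Wednesdays after the first → 5.

5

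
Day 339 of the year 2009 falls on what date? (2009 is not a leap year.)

Dec 5, 2009

Jan has 31 days (339 − 31 = 308 remain).
Feb has 28 days (308 − 28 = 280 remain).
Mar has 31 days (280 − 31 = 249 remain).
Apr has 30 days (249 − 30 = 219 remain).
May has 31 days (219 − 31 = 188 remain).
Jun has 30 days (188 − 30 = 158 remain).
Jul has 31 days (158 − 31 = 127 remain).
Aug has 31 days (127 − 31 = 96 remain).
Sep has 30 days (96 − 30 = 66 remain).
Oct has 31 days (66 − 31 = 35 remain).
Nov has 30 days (35 − 30 = 5 remain).
5 into Dec → Dec 5.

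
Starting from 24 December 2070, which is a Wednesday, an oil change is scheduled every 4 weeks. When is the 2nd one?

21 January 2071

The 2nd occurrence is 1 interval after the first: 1 × 28 = 28 days after 24 December 2070.
December has 31 days — 7 days to the end of December leaves 21.
21 days into January → 21 January 2071.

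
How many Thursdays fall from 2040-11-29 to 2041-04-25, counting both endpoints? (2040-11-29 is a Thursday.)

2040-11-29 is a Thursday; the first Thursday on or after it is 2040-11-29.
From 2040-11-29 to 2041-04-25: 1 + 31 + 31 + 28 + 31 + 25 = 147 days (rest of November, December, January, February, March, April).
147 ÷ 7 = 21 full weeks with remainder 0, so 21 more Thursdays after the first → 22.

22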